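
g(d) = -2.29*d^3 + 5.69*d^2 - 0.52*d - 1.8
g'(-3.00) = -96.49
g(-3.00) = 112.80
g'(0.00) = -0.52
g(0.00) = -1.80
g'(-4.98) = -227.57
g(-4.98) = 424.73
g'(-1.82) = -43.99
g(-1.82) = 31.80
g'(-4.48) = -189.39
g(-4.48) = 320.64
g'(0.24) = 1.82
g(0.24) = -1.63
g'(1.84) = -2.84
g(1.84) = 2.24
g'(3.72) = -53.26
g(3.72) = -42.88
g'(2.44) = -13.65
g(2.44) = -2.46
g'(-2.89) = -90.79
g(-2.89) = 102.50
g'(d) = -6.87*d^2 + 11.38*d - 0.52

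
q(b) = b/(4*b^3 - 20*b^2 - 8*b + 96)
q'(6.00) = -0.02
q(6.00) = 0.03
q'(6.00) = -0.02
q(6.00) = 0.03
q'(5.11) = -0.10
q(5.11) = 0.08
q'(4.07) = -33.88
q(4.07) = 2.24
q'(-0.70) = 0.01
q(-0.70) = -0.01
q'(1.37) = 0.03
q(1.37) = 0.02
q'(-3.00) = 0.02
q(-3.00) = 0.02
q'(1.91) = 0.09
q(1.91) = 0.05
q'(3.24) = 2.32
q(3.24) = -0.85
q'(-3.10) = 0.01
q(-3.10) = 0.02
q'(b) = b*(-12*b^2 + 40*b + 8)/(4*b^3 - 20*b^2 - 8*b + 96)^2 + 1/(4*b^3 - 20*b^2 - 8*b + 96)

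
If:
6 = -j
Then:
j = -6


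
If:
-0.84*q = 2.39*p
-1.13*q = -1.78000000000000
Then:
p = -0.55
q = 1.58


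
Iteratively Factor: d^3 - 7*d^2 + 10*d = (d - 5)*(d^2 - 2*d) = (d - 5)*(d - 2)*(d)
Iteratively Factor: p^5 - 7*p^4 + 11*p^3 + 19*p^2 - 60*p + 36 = (p - 2)*(p^4 - 5*p^3 + p^2 + 21*p - 18) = (p - 2)*(p + 2)*(p^3 - 7*p^2 + 15*p - 9) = (p - 2)*(p - 1)*(p + 2)*(p^2 - 6*p + 9) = (p - 3)*(p - 2)*(p - 1)*(p + 2)*(p - 3)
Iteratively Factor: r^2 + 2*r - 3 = (r + 3)*(r - 1)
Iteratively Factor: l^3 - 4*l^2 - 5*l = (l - 5)*(l^2 + l) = l*(l - 5)*(l + 1)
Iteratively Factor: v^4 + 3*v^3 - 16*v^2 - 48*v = (v + 4)*(v^3 - v^2 - 12*v) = v*(v + 4)*(v^2 - v - 12) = v*(v - 4)*(v + 4)*(v + 3)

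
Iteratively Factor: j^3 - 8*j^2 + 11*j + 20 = (j - 5)*(j^2 - 3*j - 4) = (j - 5)*(j - 4)*(j + 1)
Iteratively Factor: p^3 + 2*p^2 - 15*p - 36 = (p - 4)*(p^2 + 6*p + 9) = (p - 4)*(p + 3)*(p + 3)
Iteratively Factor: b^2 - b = (b - 1)*(b)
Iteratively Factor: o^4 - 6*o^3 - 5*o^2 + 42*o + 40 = (o - 4)*(o^3 - 2*o^2 - 13*o - 10) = (o - 5)*(o - 4)*(o^2 + 3*o + 2) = (o - 5)*(o - 4)*(o + 1)*(o + 2)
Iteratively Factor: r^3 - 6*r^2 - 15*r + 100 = (r + 4)*(r^2 - 10*r + 25) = (r - 5)*(r + 4)*(r - 5)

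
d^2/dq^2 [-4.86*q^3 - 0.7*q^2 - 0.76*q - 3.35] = -29.16*q - 1.4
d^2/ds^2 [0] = 0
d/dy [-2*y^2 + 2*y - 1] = 2 - 4*y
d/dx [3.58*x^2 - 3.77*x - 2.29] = 7.16*x - 3.77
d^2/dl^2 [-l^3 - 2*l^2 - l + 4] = -6*l - 4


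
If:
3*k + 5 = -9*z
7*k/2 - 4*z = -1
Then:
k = -2/3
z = -1/3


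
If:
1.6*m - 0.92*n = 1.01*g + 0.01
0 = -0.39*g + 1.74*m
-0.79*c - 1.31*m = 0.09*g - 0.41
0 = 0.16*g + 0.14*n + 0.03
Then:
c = 0.75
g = -0.47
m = -0.10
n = 0.32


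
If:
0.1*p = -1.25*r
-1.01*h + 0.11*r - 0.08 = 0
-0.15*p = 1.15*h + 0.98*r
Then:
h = -0.09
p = 1.48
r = -0.12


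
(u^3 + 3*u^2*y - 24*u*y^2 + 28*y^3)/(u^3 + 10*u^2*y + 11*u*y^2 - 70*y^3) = (u - 2*y)/(u + 5*y)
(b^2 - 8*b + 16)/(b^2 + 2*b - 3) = (b^2 - 8*b + 16)/(b^2 + 2*b - 3)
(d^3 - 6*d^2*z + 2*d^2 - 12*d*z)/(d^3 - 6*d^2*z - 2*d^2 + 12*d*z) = (d + 2)/(d - 2)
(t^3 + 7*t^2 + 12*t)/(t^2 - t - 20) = t*(t + 3)/(t - 5)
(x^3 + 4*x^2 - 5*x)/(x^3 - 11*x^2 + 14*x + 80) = x*(x^2 + 4*x - 5)/(x^3 - 11*x^2 + 14*x + 80)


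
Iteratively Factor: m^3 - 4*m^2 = (m - 4)*(m^2) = m*(m - 4)*(m)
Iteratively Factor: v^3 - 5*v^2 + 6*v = (v - 2)*(v^2 - 3*v) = (v - 3)*(v - 2)*(v)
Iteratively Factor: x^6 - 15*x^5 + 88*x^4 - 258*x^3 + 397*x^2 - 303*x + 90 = (x - 5)*(x^5 - 10*x^4 + 38*x^3 - 68*x^2 + 57*x - 18) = (x - 5)*(x - 1)*(x^4 - 9*x^3 + 29*x^2 - 39*x + 18) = (x - 5)*(x - 2)*(x - 1)*(x^3 - 7*x^2 + 15*x - 9) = (x - 5)*(x - 2)*(x - 1)^2*(x^2 - 6*x + 9) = (x - 5)*(x - 3)*(x - 2)*(x - 1)^2*(x - 3)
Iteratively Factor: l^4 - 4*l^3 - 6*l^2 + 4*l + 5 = (l + 1)*(l^3 - 5*l^2 - l + 5) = (l - 1)*(l + 1)*(l^2 - 4*l - 5) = (l - 5)*(l - 1)*(l + 1)*(l + 1)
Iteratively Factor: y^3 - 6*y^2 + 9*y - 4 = (y - 1)*(y^2 - 5*y + 4) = (y - 1)^2*(y - 4)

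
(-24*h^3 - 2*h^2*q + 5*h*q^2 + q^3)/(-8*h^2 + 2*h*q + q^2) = 3*h + q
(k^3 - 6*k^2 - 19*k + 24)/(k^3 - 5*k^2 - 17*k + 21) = (k - 8)/(k - 7)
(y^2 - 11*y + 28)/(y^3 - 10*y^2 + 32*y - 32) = (y - 7)/(y^2 - 6*y + 8)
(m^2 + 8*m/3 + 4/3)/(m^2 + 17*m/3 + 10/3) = (m + 2)/(m + 5)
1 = 1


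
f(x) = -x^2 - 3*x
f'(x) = -2*x - 3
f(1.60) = -7.36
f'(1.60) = -6.20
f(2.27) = -11.96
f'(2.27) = -7.54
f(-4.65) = -7.67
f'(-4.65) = 6.30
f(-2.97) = 0.09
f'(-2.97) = 2.94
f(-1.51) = 2.25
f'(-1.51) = 0.02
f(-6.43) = -22.05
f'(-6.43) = 9.86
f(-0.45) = 1.15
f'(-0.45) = -2.10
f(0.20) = -0.64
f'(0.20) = -3.40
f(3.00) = -18.00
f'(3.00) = -9.00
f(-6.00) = -18.00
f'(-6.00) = 9.00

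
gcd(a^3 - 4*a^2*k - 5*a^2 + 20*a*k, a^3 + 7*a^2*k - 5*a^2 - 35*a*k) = a^2 - 5*a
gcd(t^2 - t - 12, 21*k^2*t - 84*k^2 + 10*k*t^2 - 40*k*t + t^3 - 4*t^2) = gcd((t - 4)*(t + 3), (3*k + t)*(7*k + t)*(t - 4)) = t - 4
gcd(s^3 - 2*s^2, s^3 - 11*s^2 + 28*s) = s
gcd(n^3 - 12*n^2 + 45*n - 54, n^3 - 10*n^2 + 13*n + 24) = n - 3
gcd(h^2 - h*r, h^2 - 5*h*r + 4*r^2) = -h + r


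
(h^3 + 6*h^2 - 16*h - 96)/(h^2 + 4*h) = h + 2 - 24/h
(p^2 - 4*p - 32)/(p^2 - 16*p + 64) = (p + 4)/(p - 8)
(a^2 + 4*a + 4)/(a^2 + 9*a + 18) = (a^2 + 4*a + 4)/(a^2 + 9*a + 18)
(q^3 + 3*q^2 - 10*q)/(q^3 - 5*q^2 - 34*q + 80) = q/(q - 8)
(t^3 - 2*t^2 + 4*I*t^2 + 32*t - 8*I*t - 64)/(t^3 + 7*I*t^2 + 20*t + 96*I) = (t - 2)/(t + 3*I)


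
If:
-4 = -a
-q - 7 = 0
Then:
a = 4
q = -7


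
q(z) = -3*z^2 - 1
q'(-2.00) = 12.00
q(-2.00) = -13.00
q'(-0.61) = 3.66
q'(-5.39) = 32.34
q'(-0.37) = 2.22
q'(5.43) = -32.58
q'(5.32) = -31.92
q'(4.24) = -25.44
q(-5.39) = -88.16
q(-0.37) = -1.41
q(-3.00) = -28.00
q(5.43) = -89.45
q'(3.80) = -22.80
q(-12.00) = -433.00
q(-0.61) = -2.12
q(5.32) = -85.91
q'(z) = -6*z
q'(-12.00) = 72.00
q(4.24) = -54.93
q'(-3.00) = 18.00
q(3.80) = -44.32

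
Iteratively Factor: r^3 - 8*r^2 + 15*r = (r)*(r^2 - 8*r + 15) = r*(r - 5)*(r - 3)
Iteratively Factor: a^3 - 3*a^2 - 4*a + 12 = (a - 3)*(a^2 - 4) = (a - 3)*(a + 2)*(a - 2)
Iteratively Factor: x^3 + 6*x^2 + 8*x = (x)*(x^2 + 6*x + 8) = x*(x + 2)*(x + 4)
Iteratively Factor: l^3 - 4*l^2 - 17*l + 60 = (l - 3)*(l^2 - l - 20) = (l - 5)*(l - 3)*(l + 4)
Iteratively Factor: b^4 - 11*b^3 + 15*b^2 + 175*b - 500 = (b - 5)*(b^3 - 6*b^2 - 15*b + 100) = (b - 5)^2*(b^2 - b - 20) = (b - 5)^2*(b + 4)*(b - 5)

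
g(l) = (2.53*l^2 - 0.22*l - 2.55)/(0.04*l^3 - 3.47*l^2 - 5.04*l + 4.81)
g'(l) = (5.06*l - 0.22)/(0.04*l^3 - 3.47*l^2 - 5.04*l + 4.81) + (-0.12*l^2 + 6.94*l + 5.04)*(2.53*l^2 - 0.22*l - 2.55)/(0.04*l^3 - 3.47*l^2 - 5.04*l + 4.81)^2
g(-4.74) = -1.03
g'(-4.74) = -0.14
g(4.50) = -0.56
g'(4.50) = -0.04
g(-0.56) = -0.25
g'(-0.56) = -0.51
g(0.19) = -0.67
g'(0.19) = -0.94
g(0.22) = -0.70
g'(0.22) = -1.05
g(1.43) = -0.25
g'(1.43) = -0.36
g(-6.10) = -0.91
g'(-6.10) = -0.07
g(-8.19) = -0.81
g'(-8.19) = -0.03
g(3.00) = -0.48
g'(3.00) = -0.07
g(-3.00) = -1.69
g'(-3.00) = -1.05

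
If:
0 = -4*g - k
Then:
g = -k/4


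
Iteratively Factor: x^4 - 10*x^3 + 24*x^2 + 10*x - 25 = (x - 5)*(x^3 - 5*x^2 - x + 5) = (x - 5)^2*(x^2 - 1) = (x - 5)^2*(x + 1)*(x - 1)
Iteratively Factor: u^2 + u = (u)*(u + 1)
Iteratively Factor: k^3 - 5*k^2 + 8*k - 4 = (k - 2)*(k^2 - 3*k + 2) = (k - 2)^2*(k - 1)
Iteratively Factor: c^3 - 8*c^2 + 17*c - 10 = (c - 1)*(c^2 - 7*c + 10) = (c - 5)*(c - 1)*(c - 2)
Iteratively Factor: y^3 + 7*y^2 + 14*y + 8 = (y + 4)*(y^2 + 3*y + 2) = (y + 2)*(y + 4)*(y + 1)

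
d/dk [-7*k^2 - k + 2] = -14*k - 1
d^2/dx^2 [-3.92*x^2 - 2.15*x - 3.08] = -7.84000000000000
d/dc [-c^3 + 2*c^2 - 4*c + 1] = -3*c^2 + 4*c - 4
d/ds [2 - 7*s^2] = -14*s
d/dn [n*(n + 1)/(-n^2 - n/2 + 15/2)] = 2*(n^2 + 30*n + 15)/(4*n^4 + 4*n^3 - 59*n^2 - 30*n + 225)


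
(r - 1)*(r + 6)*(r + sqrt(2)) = r^3 + sqrt(2)*r^2 + 5*r^2 - 6*r + 5*sqrt(2)*r - 6*sqrt(2)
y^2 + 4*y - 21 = (y - 3)*(y + 7)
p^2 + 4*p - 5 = (p - 1)*(p + 5)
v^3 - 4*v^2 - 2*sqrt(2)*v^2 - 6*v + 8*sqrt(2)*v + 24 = (v - 4)*(v - 3*sqrt(2))*(v + sqrt(2))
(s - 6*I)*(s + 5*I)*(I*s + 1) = I*s^3 + 2*s^2 + 29*I*s + 30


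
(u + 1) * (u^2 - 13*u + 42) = u^3 - 12*u^2 + 29*u + 42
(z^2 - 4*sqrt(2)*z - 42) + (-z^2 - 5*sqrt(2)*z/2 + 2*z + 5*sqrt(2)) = -13*sqrt(2)*z/2 + 2*z - 42 + 5*sqrt(2)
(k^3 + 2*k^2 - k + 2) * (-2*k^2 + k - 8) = -2*k^5 - 3*k^4 - 4*k^3 - 21*k^2 + 10*k - 16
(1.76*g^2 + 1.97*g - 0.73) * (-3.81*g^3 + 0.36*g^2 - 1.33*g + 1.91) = -6.7056*g^5 - 6.8721*g^4 + 1.1497*g^3 + 0.478699999999999*g^2 + 4.7336*g - 1.3943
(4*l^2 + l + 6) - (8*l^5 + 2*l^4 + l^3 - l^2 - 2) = -8*l^5 - 2*l^4 - l^3 + 5*l^2 + l + 8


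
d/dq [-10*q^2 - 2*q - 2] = -20*q - 2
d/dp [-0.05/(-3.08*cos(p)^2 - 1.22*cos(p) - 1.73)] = (0.308*cos(p) + 0.061)*sin(p)/(3.08*cos(p)^2 + 1.22*cos(p) + 1.73)^2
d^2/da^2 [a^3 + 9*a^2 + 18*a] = 6*a + 18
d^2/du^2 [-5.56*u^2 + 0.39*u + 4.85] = -11.1200000000000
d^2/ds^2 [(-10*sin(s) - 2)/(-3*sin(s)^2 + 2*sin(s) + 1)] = 6*(-15*sin(s)^4 - 37*sin(s)^3 - 31*sin(s)^2 - 15*sin(s) + 2)/((sin(s) - 1)^2*(3*sin(s) + 1)^3)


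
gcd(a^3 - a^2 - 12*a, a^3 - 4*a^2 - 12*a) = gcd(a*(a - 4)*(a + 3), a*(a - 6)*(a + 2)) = a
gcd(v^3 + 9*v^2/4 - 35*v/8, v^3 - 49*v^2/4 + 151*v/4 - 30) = v - 5/4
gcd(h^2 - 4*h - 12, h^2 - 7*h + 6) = h - 6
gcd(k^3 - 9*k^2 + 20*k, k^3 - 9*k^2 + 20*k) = k^3 - 9*k^2 + 20*k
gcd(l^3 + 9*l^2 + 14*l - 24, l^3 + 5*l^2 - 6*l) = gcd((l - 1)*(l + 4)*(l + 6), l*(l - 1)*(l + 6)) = l^2 + 5*l - 6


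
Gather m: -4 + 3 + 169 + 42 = 210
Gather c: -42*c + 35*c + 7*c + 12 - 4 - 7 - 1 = 0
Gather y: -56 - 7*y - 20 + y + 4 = -6*y - 72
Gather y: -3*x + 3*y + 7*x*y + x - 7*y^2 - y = -2*x - 7*y^2 + y*(7*x + 2)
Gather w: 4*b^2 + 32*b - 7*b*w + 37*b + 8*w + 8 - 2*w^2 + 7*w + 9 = 4*b^2 + 69*b - 2*w^2 + w*(15 - 7*b) + 17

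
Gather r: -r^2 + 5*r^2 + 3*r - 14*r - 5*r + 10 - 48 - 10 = 4*r^2 - 16*r - 48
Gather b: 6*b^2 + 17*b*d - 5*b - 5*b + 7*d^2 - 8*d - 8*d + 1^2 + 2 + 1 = 6*b^2 + b*(17*d - 10) + 7*d^2 - 16*d + 4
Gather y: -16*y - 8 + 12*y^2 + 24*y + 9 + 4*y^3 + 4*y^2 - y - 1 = 4*y^3 + 16*y^2 + 7*y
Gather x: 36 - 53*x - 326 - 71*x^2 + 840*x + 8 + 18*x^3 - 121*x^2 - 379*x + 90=18*x^3 - 192*x^2 + 408*x - 192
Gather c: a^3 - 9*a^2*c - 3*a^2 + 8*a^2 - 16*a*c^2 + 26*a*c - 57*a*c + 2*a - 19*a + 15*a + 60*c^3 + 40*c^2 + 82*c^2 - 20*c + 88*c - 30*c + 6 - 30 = a^3 + 5*a^2 - 2*a + 60*c^3 + c^2*(122 - 16*a) + c*(-9*a^2 - 31*a + 38) - 24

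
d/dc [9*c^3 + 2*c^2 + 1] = c*(27*c + 4)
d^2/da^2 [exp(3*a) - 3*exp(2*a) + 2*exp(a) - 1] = (9*exp(2*a) - 12*exp(a) + 2)*exp(a)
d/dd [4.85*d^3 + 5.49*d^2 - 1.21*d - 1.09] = 14.55*d^2 + 10.98*d - 1.21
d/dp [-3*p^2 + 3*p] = 3 - 6*p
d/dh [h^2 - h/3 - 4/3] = 2*h - 1/3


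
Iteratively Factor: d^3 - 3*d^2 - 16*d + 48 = (d - 3)*(d^2 - 16) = (d - 4)*(d - 3)*(d + 4)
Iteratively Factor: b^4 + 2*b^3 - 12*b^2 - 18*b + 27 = (b + 3)*(b^3 - b^2 - 9*b + 9) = (b - 1)*(b + 3)*(b^2 - 9) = (b - 3)*(b - 1)*(b + 3)*(b + 3)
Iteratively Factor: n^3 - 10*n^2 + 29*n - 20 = (n - 1)*(n^2 - 9*n + 20) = (n - 4)*(n - 1)*(n - 5)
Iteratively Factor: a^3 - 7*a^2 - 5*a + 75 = (a + 3)*(a^2 - 10*a + 25) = (a - 5)*(a + 3)*(a - 5)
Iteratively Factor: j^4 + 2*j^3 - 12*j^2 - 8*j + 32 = (j - 2)*(j^3 + 4*j^2 - 4*j - 16) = (j - 2)^2*(j^2 + 6*j + 8) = (j - 2)^2*(j + 4)*(j + 2)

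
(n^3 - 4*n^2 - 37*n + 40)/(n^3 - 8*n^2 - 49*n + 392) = (n^2 + 4*n - 5)/(n^2 - 49)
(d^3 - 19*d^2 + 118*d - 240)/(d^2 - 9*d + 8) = (d^2 - 11*d + 30)/(d - 1)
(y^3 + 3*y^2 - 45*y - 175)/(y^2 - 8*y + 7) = (y^2 + 10*y + 25)/(y - 1)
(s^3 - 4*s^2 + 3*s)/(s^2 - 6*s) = (s^2 - 4*s + 3)/(s - 6)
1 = 1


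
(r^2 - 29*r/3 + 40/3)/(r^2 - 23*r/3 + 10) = (r - 8)/(r - 6)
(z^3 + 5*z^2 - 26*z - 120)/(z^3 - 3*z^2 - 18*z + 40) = (z + 6)/(z - 2)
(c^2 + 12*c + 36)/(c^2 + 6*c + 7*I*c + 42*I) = (c + 6)/(c + 7*I)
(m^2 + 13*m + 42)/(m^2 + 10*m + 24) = (m + 7)/(m + 4)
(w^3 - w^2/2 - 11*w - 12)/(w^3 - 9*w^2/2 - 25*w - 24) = (w - 4)/(w - 8)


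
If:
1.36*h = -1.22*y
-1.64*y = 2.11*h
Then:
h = 0.00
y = 0.00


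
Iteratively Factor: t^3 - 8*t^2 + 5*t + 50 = (t - 5)*(t^2 - 3*t - 10) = (t - 5)^2*(t + 2)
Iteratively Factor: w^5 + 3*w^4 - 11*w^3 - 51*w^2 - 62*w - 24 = (w + 2)*(w^4 + w^3 - 13*w^2 - 25*w - 12) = (w + 2)*(w + 3)*(w^3 - 2*w^2 - 7*w - 4) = (w + 1)*(w + 2)*(w + 3)*(w^2 - 3*w - 4) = (w - 4)*(w + 1)*(w + 2)*(w + 3)*(w + 1)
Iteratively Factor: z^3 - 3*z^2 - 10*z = (z + 2)*(z^2 - 5*z) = z*(z + 2)*(z - 5)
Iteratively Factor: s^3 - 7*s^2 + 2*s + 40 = (s - 4)*(s^2 - 3*s - 10) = (s - 5)*(s - 4)*(s + 2)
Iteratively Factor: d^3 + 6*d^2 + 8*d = (d + 2)*(d^2 + 4*d) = (d + 2)*(d + 4)*(d)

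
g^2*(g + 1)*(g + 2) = g^4 + 3*g^3 + 2*g^2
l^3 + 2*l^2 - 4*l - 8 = (l - 2)*(l + 2)^2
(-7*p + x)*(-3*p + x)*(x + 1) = 21*p^2*x + 21*p^2 - 10*p*x^2 - 10*p*x + x^3 + x^2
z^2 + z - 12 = (z - 3)*(z + 4)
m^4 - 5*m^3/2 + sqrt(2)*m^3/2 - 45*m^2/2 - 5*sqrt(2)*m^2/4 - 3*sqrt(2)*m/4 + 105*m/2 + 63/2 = (m - 3)*(m + 1/2)*(m - 3*sqrt(2))*(m + 7*sqrt(2)/2)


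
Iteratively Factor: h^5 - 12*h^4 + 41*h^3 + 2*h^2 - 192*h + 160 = (h - 5)*(h^4 - 7*h^3 + 6*h^2 + 32*h - 32) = (h - 5)*(h - 4)*(h^3 - 3*h^2 - 6*h + 8) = (h - 5)*(h - 4)*(h - 1)*(h^2 - 2*h - 8) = (h - 5)*(h - 4)*(h - 1)*(h + 2)*(h - 4)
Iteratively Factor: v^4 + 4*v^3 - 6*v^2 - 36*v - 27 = (v + 1)*(v^3 + 3*v^2 - 9*v - 27) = (v + 1)*(v + 3)*(v^2 - 9) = (v - 3)*(v + 1)*(v + 3)*(v + 3)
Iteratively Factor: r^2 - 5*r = (r - 5)*(r)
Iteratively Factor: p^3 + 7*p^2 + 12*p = (p + 4)*(p^2 + 3*p) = p*(p + 4)*(p + 3)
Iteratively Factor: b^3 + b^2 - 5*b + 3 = (b - 1)*(b^2 + 2*b - 3) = (b - 1)^2*(b + 3)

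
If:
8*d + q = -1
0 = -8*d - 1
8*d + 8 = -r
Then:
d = -1/8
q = 0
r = -7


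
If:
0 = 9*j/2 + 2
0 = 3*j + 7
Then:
No Solution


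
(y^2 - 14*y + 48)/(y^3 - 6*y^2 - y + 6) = (y - 8)/(y^2 - 1)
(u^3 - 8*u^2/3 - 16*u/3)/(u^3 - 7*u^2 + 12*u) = (u + 4/3)/(u - 3)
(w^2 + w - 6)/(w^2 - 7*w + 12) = (w^2 + w - 6)/(w^2 - 7*w + 12)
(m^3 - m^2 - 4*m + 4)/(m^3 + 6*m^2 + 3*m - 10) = (m - 2)/(m + 5)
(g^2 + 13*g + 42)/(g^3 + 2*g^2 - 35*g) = (g + 6)/(g*(g - 5))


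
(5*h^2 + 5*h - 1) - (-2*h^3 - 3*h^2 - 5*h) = 2*h^3 + 8*h^2 + 10*h - 1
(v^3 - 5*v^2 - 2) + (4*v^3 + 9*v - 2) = 5*v^3 - 5*v^2 + 9*v - 4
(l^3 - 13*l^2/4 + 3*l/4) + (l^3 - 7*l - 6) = 2*l^3 - 13*l^2/4 - 25*l/4 - 6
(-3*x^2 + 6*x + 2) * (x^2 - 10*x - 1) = -3*x^4 + 36*x^3 - 55*x^2 - 26*x - 2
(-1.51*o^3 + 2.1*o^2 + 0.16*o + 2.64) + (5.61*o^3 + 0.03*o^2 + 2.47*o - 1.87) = 4.1*o^3 + 2.13*o^2 + 2.63*o + 0.77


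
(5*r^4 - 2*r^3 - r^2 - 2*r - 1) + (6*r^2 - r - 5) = 5*r^4 - 2*r^3 + 5*r^2 - 3*r - 6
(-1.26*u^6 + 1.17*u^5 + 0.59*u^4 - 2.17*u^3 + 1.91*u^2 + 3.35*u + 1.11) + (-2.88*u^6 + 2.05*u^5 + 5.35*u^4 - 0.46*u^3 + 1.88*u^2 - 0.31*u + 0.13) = -4.14*u^6 + 3.22*u^5 + 5.94*u^4 - 2.63*u^3 + 3.79*u^2 + 3.04*u + 1.24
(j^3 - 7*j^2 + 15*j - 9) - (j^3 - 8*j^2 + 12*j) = j^2 + 3*j - 9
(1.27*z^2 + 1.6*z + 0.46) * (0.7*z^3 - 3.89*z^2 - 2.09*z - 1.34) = 0.889*z^5 - 3.8203*z^4 - 8.5563*z^3 - 6.8352*z^2 - 3.1054*z - 0.6164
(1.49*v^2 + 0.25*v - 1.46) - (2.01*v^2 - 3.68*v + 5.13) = -0.52*v^2 + 3.93*v - 6.59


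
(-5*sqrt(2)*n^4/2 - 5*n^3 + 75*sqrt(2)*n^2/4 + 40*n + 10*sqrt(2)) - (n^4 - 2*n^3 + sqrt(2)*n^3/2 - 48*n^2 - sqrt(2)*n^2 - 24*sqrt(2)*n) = -5*sqrt(2)*n^4/2 - n^4 - 3*n^3 - sqrt(2)*n^3/2 + 79*sqrt(2)*n^2/4 + 48*n^2 + 24*sqrt(2)*n + 40*n + 10*sqrt(2)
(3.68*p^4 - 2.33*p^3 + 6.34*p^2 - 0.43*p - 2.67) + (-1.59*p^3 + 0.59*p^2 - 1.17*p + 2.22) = 3.68*p^4 - 3.92*p^3 + 6.93*p^2 - 1.6*p - 0.45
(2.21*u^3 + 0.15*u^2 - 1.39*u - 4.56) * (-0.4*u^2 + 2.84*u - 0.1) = -0.884*u^5 + 6.2164*u^4 + 0.761*u^3 - 2.1386*u^2 - 12.8114*u + 0.456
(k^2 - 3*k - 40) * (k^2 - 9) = k^4 - 3*k^3 - 49*k^2 + 27*k + 360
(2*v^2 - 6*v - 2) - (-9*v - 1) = 2*v^2 + 3*v - 1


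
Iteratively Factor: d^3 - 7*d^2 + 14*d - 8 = (d - 4)*(d^2 - 3*d + 2) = (d - 4)*(d - 2)*(d - 1)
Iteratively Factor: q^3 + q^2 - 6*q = (q + 3)*(q^2 - 2*q) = q*(q + 3)*(q - 2)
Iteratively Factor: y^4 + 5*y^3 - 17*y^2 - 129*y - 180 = (y + 3)*(y^3 + 2*y^2 - 23*y - 60) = (y + 3)^2*(y^2 - y - 20) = (y - 5)*(y + 3)^2*(y + 4)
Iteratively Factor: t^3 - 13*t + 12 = (t - 3)*(t^2 + 3*t - 4) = (t - 3)*(t + 4)*(t - 1)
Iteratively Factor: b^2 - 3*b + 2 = (b - 2)*(b - 1)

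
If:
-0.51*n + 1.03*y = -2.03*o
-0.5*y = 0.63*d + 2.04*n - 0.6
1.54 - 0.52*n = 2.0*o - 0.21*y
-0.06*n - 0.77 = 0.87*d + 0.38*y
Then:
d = -0.62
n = 0.66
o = 0.52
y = -0.71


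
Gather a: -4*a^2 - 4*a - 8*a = -4*a^2 - 12*a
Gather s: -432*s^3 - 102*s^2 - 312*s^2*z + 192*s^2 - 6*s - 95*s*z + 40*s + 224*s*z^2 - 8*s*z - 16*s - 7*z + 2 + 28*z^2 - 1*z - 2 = -432*s^3 + s^2*(90 - 312*z) + s*(224*z^2 - 103*z + 18) + 28*z^2 - 8*z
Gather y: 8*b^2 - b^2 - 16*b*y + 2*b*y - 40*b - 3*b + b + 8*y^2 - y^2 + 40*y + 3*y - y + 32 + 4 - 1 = 7*b^2 - 42*b + 7*y^2 + y*(42 - 14*b) + 35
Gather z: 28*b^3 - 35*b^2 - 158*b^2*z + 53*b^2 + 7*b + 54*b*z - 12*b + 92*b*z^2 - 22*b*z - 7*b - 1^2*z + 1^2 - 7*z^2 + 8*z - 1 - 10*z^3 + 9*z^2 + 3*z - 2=28*b^3 + 18*b^2 - 12*b - 10*z^3 + z^2*(92*b + 2) + z*(-158*b^2 + 32*b + 10) - 2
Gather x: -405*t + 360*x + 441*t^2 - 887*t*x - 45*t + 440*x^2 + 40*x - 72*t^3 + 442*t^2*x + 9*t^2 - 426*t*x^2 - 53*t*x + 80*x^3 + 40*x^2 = -72*t^3 + 450*t^2 - 450*t + 80*x^3 + x^2*(480 - 426*t) + x*(442*t^2 - 940*t + 400)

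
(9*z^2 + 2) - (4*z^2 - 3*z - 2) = 5*z^2 + 3*z + 4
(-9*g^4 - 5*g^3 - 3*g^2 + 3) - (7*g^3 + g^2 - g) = -9*g^4 - 12*g^3 - 4*g^2 + g + 3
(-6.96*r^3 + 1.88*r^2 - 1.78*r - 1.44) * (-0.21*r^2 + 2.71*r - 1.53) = 1.4616*r^5 - 19.2564*r^4 + 16.1174*r^3 - 7.3978*r^2 - 1.179*r + 2.2032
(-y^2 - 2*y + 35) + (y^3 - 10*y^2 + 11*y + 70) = y^3 - 11*y^2 + 9*y + 105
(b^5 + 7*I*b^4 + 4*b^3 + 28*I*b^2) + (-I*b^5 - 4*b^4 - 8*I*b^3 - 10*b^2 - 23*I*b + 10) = b^5 - I*b^5 - 4*b^4 + 7*I*b^4 + 4*b^3 - 8*I*b^3 - 10*b^2 + 28*I*b^2 - 23*I*b + 10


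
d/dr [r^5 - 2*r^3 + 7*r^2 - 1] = r*(5*r^3 - 6*r + 14)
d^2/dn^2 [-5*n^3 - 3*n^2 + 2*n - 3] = -30*n - 6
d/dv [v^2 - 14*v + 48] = 2*v - 14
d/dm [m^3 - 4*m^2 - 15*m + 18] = 3*m^2 - 8*m - 15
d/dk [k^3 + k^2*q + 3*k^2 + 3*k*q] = 3*k^2 + 2*k*q + 6*k + 3*q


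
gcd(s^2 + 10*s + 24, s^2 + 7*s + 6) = s + 6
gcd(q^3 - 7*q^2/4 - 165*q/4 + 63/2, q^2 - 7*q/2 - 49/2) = q - 7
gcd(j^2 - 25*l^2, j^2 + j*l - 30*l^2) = j - 5*l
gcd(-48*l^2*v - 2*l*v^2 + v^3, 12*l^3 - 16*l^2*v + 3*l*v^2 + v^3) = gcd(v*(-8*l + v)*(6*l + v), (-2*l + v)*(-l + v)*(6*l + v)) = 6*l + v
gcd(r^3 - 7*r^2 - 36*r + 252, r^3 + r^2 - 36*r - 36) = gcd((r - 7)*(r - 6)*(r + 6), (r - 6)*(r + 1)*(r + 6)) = r^2 - 36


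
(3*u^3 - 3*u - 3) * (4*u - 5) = 12*u^4 - 15*u^3 - 12*u^2 + 3*u + 15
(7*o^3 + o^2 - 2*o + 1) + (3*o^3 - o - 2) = 10*o^3 + o^2 - 3*o - 1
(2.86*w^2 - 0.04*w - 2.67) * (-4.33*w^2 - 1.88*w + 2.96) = -12.3838*w^4 - 5.2036*w^3 + 20.1019*w^2 + 4.9012*w - 7.9032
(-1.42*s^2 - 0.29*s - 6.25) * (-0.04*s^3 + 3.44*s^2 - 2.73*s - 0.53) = 0.0568*s^5 - 4.8732*s^4 + 3.129*s^3 - 19.9557*s^2 + 17.2162*s + 3.3125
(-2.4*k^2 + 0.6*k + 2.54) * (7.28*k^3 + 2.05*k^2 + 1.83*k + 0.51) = -17.472*k^5 - 0.551999999999999*k^4 + 15.3292*k^3 + 5.081*k^2 + 4.9542*k + 1.2954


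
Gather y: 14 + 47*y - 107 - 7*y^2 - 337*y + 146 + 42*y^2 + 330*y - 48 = 35*y^2 + 40*y + 5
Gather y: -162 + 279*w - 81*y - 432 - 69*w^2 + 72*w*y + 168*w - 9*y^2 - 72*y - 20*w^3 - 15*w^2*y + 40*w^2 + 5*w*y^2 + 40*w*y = -20*w^3 - 29*w^2 + 447*w + y^2*(5*w - 9) + y*(-15*w^2 + 112*w - 153) - 594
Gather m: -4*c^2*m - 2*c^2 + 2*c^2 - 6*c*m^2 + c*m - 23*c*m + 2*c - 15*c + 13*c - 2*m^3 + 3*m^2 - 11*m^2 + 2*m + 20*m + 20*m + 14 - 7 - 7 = -2*m^3 + m^2*(-6*c - 8) + m*(-4*c^2 - 22*c + 42)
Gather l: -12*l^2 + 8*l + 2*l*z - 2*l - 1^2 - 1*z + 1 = -12*l^2 + l*(2*z + 6) - z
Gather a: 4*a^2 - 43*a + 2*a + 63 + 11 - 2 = 4*a^2 - 41*a + 72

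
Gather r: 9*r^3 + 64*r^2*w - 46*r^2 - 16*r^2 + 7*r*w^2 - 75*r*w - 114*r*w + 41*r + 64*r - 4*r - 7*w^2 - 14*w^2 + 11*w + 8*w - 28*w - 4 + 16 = 9*r^3 + r^2*(64*w - 62) + r*(7*w^2 - 189*w + 101) - 21*w^2 - 9*w + 12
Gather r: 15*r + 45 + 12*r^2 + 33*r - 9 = 12*r^2 + 48*r + 36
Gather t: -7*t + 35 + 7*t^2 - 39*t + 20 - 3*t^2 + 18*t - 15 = 4*t^2 - 28*t + 40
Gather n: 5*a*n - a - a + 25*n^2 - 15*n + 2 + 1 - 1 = -2*a + 25*n^2 + n*(5*a - 15) + 2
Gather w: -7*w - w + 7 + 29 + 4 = 40 - 8*w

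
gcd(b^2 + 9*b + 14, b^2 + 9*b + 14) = b^2 + 9*b + 14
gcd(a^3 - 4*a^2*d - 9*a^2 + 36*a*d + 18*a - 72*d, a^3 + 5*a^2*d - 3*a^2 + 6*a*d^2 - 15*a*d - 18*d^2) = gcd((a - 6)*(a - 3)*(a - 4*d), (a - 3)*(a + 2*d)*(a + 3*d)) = a - 3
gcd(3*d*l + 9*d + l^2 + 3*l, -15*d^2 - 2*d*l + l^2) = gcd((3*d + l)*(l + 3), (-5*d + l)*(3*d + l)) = 3*d + l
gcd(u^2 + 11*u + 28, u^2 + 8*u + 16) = u + 4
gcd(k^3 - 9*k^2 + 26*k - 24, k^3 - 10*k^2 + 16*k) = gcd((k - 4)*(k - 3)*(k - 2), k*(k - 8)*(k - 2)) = k - 2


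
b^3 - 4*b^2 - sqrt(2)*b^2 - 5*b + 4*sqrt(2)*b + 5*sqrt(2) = (b - 5)*(b + 1)*(b - sqrt(2))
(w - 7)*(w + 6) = w^2 - w - 42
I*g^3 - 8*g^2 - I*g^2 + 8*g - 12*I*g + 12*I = (g + 2*I)*(g + 6*I)*(I*g - I)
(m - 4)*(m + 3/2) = m^2 - 5*m/2 - 6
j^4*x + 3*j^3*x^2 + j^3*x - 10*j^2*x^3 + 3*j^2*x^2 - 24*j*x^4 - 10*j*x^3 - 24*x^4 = (j - 3*x)*(j + 2*x)*(j + 4*x)*(j*x + x)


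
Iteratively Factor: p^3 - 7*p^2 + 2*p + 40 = (p + 2)*(p^2 - 9*p + 20) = (p - 4)*(p + 2)*(p - 5)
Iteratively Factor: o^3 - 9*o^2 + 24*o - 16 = (o - 1)*(o^2 - 8*o + 16) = (o - 4)*(o - 1)*(o - 4)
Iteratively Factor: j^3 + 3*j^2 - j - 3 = (j + 3)*(j^2 - 1) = (j - 1)*(j + 3)*(j + 1)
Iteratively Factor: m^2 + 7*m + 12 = (m + 4)*(m + 3)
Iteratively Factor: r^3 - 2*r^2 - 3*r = (r + 1)*(r^2 - 3*r) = r*(r + 1)*(r - 3)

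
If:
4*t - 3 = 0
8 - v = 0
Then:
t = 3/4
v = 8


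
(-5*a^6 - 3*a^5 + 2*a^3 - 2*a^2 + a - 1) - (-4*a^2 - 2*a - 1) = -5*a^6 - 3*a^5 + 2*a^3 + 2*a^2 + 3*a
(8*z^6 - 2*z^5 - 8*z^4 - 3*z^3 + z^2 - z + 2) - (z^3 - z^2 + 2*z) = 8*z^6 - 2*z^5 - 8*z^4 - 4*z^3 + 2*z^2 - 3*z + 2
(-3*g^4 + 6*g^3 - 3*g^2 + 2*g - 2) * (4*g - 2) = -12*g^5 + 30*g^4 - 24*g^3 + 14*g^2 - 12*g + 4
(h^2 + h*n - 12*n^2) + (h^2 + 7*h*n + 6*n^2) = 2*h^2 + 8*h*n - 6*n^2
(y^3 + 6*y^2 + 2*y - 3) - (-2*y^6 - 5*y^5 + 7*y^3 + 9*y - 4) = 2*y^6 + 5*y^5 - 6*y^3 + 6*y^2 - 7*y + 1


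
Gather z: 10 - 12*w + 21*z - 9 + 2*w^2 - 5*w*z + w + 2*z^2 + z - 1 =2*w^2 - 11*w + 2*z^2 + z*(22 - 5*w)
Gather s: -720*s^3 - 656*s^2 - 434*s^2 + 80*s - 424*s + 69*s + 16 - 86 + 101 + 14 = -720*s^3 - 1090*s^2 - 275*s + 45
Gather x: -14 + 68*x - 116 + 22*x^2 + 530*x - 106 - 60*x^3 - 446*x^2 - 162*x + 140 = -60*x^3 - 424*x^2 + 436*x - 96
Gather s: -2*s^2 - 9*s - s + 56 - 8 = -2*s^2 - 10*s + 48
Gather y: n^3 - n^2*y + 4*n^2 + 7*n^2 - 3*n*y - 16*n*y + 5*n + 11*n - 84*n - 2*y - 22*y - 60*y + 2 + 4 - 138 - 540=n^3 + 11*n^2 - 68*n + y*(-n^2 - 19*n - 84) - 672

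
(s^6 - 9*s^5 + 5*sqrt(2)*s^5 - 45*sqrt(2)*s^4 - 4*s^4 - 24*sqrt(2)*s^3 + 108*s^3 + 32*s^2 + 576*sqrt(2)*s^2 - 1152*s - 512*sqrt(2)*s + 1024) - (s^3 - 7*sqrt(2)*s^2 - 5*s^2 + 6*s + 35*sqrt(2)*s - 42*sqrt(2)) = s^6 - 9*s^5 + 5*sqrt(2)*s^5 - 45*sqrt(2)*s^4 - 4*s^4 - 24*sqrt(2)*s^3 + 107*s^3 + 37*s^2 + 583*sqrt(2)*s^2 - 1158*s - 547*sqrt(2)*s + 42*sqrt(2) + 1024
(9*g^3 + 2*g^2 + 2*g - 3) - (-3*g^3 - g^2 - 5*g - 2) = 12*g^3 + 3*g^2 + 7*g - 1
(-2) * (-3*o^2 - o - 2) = 6*o^2 + 2*o + 4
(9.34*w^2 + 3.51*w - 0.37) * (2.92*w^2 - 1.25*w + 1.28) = 27.2728*w^4 - 1.4258*w^3 + 6.4873*w^2 + 4.9553*w - 0.4736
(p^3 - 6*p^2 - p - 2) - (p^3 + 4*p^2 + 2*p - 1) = -10*p^2 - 3*p - 1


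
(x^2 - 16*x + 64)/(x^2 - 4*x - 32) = (x - 8)/(x + 4)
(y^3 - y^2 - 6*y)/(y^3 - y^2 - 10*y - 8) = y*(y - 3)/(y^2 - 3*y - 4)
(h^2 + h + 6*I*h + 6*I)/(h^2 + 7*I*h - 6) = (h + 1)/(h + I)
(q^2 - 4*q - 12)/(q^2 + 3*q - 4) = (q^2 - 4*q - 12)/(q^2 + 3*q - 4)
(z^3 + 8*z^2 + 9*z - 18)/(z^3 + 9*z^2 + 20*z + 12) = (z^2 + 2*z - 3)/(z^2 + 3*z + 2)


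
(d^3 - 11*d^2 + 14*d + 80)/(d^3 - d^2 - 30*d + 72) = (d^3 - 11*d^2 + 14*d + 80)/(d^3 - d^2 - 30*d + 72)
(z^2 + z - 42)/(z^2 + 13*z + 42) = (z - 6)/(z + 6)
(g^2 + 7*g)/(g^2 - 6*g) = (g + 7)/(g - 6)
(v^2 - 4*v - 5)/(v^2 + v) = (v - 5)/v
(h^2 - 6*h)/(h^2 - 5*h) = (h - 6)/(h - 5)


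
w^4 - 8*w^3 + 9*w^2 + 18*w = w*(w - 6)*(w - 3)*(w + 1)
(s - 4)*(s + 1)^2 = s^3 - 2*s^2 - 7*s - 4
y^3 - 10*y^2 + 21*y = y*(y - 7)*(y - 3)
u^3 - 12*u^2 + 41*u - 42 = (u - 7)*(u - 3)*(u - 2)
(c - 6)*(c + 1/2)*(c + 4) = c^3 - 3*c^2/2 - 25*c - 12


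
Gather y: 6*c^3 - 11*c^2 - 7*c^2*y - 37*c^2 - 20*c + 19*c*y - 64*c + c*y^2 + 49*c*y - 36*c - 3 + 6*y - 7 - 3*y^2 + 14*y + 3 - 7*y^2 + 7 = 6*c^3 - 48*c^2 - 120*c + y^2*(c - 10) + y*(-7*c^2 + 68*c + 20)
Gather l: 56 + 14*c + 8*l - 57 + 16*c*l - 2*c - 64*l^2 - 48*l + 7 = 12*c - 64*l^2 + l*(16*c - 40) + 6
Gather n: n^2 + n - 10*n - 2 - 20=n^2 - 9*n - 22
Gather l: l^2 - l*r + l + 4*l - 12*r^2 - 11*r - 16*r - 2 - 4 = l^2 + l*(5 - r) - 12*r^2 - 27*r - 6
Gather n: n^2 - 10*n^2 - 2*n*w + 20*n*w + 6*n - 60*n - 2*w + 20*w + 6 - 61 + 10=-9*n^2 + n*(18*w - 54) + 18*w - 45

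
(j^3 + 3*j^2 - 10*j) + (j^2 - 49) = j^3 + 4*j^2 - 10*j - 49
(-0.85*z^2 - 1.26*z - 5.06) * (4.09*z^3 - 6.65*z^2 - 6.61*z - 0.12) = -3.4765*z^5 + 0.4991*z^4 - 6.6979*z^3 + 42.0796*z^2 + 33.5978*z + 0.6072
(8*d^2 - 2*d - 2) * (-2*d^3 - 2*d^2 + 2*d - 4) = -16*d^5 - 12*d^4 + 24*d^3 - 32*d^2 + 4*d + 8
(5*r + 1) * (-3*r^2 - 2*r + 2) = -15*r^3 - 13*r^2 + 8*r + 2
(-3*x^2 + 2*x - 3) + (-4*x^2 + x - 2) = -7*x^2 + 3*x - 5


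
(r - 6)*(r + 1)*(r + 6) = r^3 + r^2 - 36*r - 36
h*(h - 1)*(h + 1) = h^3 - h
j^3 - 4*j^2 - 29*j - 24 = (j - 8)*(j + 1)*(j + 3)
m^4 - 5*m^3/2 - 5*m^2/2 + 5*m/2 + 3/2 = (m - 3)*(m - 1)*(m + 1/2)*(m + 1)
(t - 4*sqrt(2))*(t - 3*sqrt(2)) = t^2 - 7*sqrt(2)*t + 24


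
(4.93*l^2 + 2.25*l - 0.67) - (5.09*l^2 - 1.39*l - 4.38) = -0.16*l^2 + 3.64*l + 3.71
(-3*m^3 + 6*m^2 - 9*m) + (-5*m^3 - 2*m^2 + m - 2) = -8*m^3 + 4*m^2 - 8*m - 2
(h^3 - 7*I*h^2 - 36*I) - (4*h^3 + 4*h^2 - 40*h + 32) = -3*h^3 - 4*h^2 - 7*I*h^2 + 40*h - 32 - 36*I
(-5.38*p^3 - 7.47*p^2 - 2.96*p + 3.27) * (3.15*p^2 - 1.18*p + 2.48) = -16.947*p^5 - 17.1821*p^4 - 13.8518*p^3 - 4.7323*p^2 - 11.1994*p + 8.1096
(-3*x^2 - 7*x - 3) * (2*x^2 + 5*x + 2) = -6*x^4 - 29*x^3 - 47*x^2 - 29*x - 6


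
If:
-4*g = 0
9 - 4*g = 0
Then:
No Solution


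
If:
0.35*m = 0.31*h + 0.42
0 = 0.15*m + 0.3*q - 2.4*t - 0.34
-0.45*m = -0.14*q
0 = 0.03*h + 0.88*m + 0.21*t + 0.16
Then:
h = -1.45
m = -0.09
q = -0.28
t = -0.18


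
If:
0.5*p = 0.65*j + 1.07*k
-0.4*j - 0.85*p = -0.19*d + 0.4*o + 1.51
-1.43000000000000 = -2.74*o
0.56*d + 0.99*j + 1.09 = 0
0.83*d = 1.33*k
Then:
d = -0.66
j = -0.73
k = -0.41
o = 0.52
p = -1.83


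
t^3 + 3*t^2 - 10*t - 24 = (t - 3)*(t + 2)*(t + 4)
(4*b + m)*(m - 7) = 4*b*m - 28*b + m^2 - 7*m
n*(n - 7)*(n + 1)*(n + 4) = n^4 - 2*n^3 - 31*n^2 - 28*n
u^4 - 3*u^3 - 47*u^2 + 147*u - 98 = (u - 7)*(u - 2)*(u - 1)*(u + 7)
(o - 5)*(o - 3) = o^2 - 8*o + 15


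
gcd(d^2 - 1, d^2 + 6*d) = 1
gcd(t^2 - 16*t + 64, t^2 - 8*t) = t - 8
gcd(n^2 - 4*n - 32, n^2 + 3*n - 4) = n + 4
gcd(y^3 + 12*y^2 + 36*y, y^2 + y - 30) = y + 6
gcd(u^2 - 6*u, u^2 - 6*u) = u^2 - 6*u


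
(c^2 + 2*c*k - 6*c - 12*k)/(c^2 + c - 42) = (c + 2*k)/(c + 7)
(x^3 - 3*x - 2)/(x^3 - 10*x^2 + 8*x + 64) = (x^3 - 3*x - 2)/(x^3 - 10*x^2 + 8*x + 64)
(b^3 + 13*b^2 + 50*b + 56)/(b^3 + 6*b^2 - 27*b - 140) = (b + 2)/(b - 5)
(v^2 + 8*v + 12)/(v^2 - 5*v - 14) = (v + 6)/(v - 7)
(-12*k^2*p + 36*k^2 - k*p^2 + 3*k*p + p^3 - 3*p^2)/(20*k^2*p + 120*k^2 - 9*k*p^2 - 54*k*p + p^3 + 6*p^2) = (3*k*p - 9*k + p^2 - 3*p)/(-5*k*p - 30*k + p^2 + 6*p)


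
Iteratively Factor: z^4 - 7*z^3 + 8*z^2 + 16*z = (z)*(z^3 - 7*z^2 + 8*z + 16) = z*(z - 4)*(z^2 - 3*z - 4) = z*(z - 4)*(z + 1)*(z - 4)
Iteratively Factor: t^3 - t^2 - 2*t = (t + 1)*(t^2 - 2*t) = t*(t + 1)*(t - 2)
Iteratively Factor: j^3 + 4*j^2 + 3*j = (j + 3)*(j^2 + j) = (j + 1)*(j + 3)*(j)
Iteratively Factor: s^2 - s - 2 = (s + 1)*(s - 2)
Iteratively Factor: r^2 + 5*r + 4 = (r + 1)*(r + 4)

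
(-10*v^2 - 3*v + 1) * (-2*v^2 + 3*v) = 20*v^4 - 24*v^3 - 11*v^2 + 3*v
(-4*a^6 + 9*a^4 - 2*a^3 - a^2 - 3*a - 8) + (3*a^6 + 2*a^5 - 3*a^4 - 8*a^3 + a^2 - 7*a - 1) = -a^6 + 2*a^5 + 6*a^4 - 10*a^3 - 10*a - 9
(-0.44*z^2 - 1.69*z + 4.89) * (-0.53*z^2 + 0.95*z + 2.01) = 0.2332*z^4 + 0.4777*z^3 - 5.0816*z^2 + 1.2486*z + 9.8289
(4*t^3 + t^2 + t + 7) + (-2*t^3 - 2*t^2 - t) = 2*t^3 - t^2 + 7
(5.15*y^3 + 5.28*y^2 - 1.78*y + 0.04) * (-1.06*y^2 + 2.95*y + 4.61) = -5.459*y^5 + 9.5957*y^4 + 41.2043*y^3 + 19.0474*y^2 - 8.0878*y + 0.1844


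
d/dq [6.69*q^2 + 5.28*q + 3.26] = 13.38*q + 5.28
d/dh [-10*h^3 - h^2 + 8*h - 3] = -30*h^2 - 2*h + 8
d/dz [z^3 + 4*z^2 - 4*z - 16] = 3*z^2 + 8*z - 4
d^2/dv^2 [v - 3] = 0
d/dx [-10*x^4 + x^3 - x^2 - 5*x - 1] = -40*x^3 + 3*x^2 - 2*x - 5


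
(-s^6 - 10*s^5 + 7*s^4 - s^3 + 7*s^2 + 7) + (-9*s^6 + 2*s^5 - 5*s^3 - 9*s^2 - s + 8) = -10*s^6 - 8*s^5 + 7*s^4 - 6*s^3 - 2*s^2 - s + 15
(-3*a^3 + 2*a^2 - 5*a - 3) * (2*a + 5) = -6*a^4 - 11*a^3 - 31*a - 15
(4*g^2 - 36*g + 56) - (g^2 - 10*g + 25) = 3*g^2 - 26*g + 31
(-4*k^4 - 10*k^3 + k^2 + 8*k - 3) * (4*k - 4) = -16*k^5 - 24*k^4 + 44*k^3 + 28*k^2 - 44*k + 12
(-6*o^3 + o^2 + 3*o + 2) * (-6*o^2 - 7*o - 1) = 36*o^5 + 36*o^4 - 19*o^3 - 34*o^2 - 17*o - 2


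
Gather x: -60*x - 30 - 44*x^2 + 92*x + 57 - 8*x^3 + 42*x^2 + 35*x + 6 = -8*x^3 - 2*x^2 + 67*x + 33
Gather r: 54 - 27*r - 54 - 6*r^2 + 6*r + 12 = -6*r^2 - 21*r + 12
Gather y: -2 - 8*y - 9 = -8*y - 11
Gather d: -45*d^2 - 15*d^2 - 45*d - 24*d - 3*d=-60*d^2 - 72*d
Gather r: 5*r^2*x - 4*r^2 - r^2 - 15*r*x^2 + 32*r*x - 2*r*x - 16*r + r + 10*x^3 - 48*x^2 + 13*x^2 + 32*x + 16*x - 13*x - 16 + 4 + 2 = r^2*(5*x - 5) + r*(-15*x^2 + 30*x - 15) + 10*x^3 - 35*x^2 + 35*x - 10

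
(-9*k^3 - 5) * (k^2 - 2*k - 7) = -9*k^5 + 18*k^4 + 63*k^3 - 5*k^2 + 10*k + 35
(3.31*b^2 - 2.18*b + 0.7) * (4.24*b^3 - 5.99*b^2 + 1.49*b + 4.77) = 14.0344*b^5 - 29.0701*b^4 + 20.9581*b^3 + 8.3475*b^2 - 9.3556*b + 3.339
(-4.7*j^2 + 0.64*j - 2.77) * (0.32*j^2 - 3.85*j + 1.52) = -1.504*j^4 + 18.2998*j^3 - 10.4944*j^2 + 11.6373*j - 4.2104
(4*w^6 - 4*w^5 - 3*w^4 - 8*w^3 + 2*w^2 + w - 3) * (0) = 0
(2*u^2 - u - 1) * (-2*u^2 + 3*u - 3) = -4*u^4 + 8*u^3 - 7*u^2 + 3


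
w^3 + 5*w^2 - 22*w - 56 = (w - 4)*(w + 2)*(w + 7)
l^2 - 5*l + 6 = (l - 3)*(l - 2)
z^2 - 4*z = z*(z - 4)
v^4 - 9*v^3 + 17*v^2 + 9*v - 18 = (v - 6)*(v - 3)*(v - 1)*(v + 1)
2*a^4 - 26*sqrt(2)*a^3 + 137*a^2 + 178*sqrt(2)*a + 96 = (a - 8*sqrt(2))*(a - 6*sqrt(2))*(sqrt(2)*a + 1)^2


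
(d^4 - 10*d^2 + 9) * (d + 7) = d^5 + 7*d^4 - 10*d^3 - 70*d^2 + 9*d + 63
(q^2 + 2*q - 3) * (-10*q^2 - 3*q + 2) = -10*q^4 - 23*q^3 + 26*q^2 + 13*q - 6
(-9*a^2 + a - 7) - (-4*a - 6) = -9*a^2 + 5*a - 1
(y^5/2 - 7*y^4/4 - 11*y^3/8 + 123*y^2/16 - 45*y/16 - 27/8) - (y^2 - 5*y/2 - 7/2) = y^5/2 - 7*y^4/4 - 11*y^3/8 + 107*y^2/16 - 5*y/16 + 1/8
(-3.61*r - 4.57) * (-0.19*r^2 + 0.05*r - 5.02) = 0.6859*r^3 + 0.6878*r^2 + 17.8937*r + 22.9414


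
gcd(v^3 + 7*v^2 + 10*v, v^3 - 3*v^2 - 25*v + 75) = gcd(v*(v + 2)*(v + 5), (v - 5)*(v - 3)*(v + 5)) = v + 5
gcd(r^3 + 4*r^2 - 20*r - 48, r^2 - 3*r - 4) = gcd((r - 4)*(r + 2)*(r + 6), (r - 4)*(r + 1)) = r - 4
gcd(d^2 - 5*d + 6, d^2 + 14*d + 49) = 1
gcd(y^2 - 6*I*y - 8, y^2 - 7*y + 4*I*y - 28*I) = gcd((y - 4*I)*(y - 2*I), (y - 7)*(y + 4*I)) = 1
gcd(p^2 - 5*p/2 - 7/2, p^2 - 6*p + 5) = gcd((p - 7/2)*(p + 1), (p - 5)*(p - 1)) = 1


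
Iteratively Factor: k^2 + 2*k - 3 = (k + 3)*(k - 1)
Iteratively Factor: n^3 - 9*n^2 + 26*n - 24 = (n - 3)*(n^2 - 6*n + 8) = (n - 3)*(n - 2)*(n - 4)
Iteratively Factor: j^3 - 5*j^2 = (j)*(j^2 - 5*j) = j*(j - 5)*(j)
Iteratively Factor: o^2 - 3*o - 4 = (o - 4)*(o + 1)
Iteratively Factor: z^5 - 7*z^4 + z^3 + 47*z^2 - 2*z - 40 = (z - 4)*(z^4 - 3*z^3 - 11*z^2 + 3*z + 10) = (z - 4)*(z + 2)*(z^3 - 5*z^2 - z + 5) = (z - 4)*(z - 1)*(z + 2)*(z^2 - 4*z - 5) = (z - 5)*(z - 4)*(z - 1)*(z + 2)*(z + 1)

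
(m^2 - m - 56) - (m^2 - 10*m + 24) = 9*m - 80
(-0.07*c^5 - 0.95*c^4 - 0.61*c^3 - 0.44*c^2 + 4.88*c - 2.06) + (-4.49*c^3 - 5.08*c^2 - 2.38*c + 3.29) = -0.07*c^5 - 0.95*c^4 - 5.1*c^3 - 5.52*c^2 + 2.5*c + 1.23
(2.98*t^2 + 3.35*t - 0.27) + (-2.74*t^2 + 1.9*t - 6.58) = 0.24*t^2 + 5.25*t - 6.85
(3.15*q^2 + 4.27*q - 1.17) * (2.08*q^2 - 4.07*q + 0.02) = 6.552*q^4 - 3.9389*q^3 - 19.7495*q^2 + 4.8473*q - 0.0234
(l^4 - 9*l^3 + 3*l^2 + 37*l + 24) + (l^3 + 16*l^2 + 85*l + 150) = l^4 - 8*l^3 + 19*l^2 + 122*l + 174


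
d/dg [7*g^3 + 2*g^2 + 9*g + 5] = 21*g^2 + 4*g + 9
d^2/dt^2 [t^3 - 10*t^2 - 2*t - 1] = 6*t - 20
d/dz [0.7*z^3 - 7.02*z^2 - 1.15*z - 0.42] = 2.1*z^2 - 14.04*z - 1.15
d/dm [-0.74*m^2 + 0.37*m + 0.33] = 0.37 - 1.48*m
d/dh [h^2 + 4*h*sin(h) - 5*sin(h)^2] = 4*h*cos(h) + 2*h + 4*sin(h) - 5*sin(2*h)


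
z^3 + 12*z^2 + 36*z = z*(z + 6)^2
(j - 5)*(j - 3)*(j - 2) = j^3 - 10*j^2 + 31*j - 30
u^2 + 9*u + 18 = (u + 3)*(u + 6)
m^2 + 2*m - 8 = (m - 2)*(m + 4)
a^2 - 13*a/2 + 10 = (a - 4)*(a - 5/2)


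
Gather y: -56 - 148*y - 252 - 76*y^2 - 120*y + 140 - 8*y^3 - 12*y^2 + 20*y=-8*y^3 - 88*y^2 - 248*y - 168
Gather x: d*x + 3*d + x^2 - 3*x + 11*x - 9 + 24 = 3*d + x^2 + x*(d + 8) + 15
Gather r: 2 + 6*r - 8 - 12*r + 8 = 2 - 6*r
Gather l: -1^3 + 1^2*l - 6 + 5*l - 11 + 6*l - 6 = 12*l - 24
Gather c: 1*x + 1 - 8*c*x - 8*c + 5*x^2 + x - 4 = c*(-8*x - 8) + 5*x^2 + 2*x - 3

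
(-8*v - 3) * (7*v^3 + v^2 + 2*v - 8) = -56*v^4 - 29*v^3 - 19*v^2 + 58*v + 24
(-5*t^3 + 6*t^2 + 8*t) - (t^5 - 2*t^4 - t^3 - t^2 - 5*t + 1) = -t^5 + 2*t^4 - 4*t^3 + 7*t^2 + 13*t - 1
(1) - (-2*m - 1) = 2*m + 2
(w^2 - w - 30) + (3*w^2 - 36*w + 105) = 4*w^2 - 37*w + 75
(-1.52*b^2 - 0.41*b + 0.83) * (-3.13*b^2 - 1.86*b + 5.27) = 4.7576*b^4 + 4.1105*b^3 - 9.8457*b^2 - 3.7045*b + 4.3741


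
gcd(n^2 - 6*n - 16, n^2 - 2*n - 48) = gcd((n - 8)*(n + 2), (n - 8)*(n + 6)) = n - 8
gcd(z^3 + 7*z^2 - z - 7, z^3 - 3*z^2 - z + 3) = z^2 - 1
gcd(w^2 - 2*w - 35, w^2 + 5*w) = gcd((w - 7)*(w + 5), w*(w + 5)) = w + 5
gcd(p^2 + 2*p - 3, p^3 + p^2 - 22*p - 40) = 1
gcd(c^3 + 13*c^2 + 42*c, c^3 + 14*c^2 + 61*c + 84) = c + 7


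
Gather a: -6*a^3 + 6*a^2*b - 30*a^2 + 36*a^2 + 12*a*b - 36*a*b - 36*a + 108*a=-6*a^3 + a^2*(6*b + 6) + a*(72 - 24*b)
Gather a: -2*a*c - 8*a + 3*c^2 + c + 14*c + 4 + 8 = a*(-2*c - 8) + 3*c^2 + 15*c + 12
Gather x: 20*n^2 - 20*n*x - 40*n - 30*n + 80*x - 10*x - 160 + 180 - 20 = 20*n^2 - 70*n + x*(70 - 20*n)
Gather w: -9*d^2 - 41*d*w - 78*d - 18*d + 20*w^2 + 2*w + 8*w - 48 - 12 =-9*d^2 - 96*d + 20*w^2 + w*(10 - 41*d) - 60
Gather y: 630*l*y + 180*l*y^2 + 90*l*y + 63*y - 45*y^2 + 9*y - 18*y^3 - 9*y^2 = -18*y^3 + y^2*(180*l - 54) + y*(720*l + 72)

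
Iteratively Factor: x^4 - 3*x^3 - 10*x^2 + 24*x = (x - 2)*(x^3 - x^2 - 12*x) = x*(x - 2)*(x^2 - x - 12) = x*(x - 4)*(x - 2)*(x + 3)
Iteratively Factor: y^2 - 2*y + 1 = (y - 1)*(y - 1)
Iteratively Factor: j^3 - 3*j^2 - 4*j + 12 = (j - 2)*(j^2 - j - 6) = (j - 2)*(j + 2)*(j - 3)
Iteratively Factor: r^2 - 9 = (r + 3)*(r - 3)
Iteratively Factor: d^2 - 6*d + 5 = (d - 1)*(d - 5)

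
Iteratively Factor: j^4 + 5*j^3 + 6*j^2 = (j + 3)*(j^3 + 2*j^2) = (j + 2)*(j + 3)*(j^2) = j*(j + 2)*(j + 3)*(j)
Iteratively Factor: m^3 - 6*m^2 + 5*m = (m - 1)*(m^2 - 5*m) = (m - 5)*(m - 1)*(m)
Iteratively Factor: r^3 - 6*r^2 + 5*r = (r)*(r^2 - 6*r + 5) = r*(r - 1)*(r - 5)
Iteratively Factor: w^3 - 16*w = (w + 4)*(w^2 - 4*w) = w*(w + 4)*(w - 4)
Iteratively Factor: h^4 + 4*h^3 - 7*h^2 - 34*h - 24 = (h - 3)*(h^3 + 7*h^2 + 14*h + 8) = (h - 3)*(h + 1)*(h^2 + 6*h + 8) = (h - 3)*(h + 1)*(h + 2)*(h + 4)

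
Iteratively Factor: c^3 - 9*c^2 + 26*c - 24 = (c - 2)*(c^2 - 7*c + 12) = (c - 4)*(c - 2)*(c - 3)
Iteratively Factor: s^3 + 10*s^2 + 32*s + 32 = (s + 4)*(s^2 + 6*s + 8) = (s + 2)*(s + 4)*(s + 4)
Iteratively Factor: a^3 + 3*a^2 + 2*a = (a + 2)*(a^2 + a) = (a + 1)*(a + 2)*(a)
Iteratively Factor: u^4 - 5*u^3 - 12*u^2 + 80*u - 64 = (u - 4)*(u^3 - u^2 - 16*u + 16) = (u - 4)^2*(u^2 + 3*u - 4) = (u - 4)^2*(u - 1)*(u + 4)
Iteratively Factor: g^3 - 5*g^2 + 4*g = (g - 4)*(g^2 - g) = g*(g - 4)*(g - 1)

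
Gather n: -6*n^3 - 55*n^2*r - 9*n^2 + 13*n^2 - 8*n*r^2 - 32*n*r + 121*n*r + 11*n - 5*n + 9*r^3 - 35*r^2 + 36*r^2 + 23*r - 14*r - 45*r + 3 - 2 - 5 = -6*n^3 + n^2*(4 - 55*r) + n*(-8*r^2 + 89*r + 6) + 9*r^3 + r^2 - 36*r - 4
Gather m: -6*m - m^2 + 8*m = -m^2 + 2*m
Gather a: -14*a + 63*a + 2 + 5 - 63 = 49*a - 56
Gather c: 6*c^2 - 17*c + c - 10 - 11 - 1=6*c^2 - 16*c - 22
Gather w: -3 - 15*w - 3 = -15*w - 6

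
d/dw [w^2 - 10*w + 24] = 2*w - 10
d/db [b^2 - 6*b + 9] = 2*b - 6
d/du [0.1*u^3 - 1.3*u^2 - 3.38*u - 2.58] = 0.3*u^2 - 2.6*u - 3.38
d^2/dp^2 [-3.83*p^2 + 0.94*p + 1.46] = -7.66000000000000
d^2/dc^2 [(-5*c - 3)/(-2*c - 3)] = -36/(2*c + 3)^3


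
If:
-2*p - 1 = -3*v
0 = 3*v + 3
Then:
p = -2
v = -1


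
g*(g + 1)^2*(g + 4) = g^4 + 6*g^3 + 9*g^2 + 4*g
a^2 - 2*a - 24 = (a - 6)*(a + 4)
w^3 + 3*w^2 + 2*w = w*(w + 1)*(w + 2)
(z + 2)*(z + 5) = z^2 + 7*z + 10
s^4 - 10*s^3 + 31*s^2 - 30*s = s*(s - 5)*(s - 3)*(s - 2)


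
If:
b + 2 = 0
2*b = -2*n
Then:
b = -2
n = 2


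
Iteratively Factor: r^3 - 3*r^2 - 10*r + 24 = (r - 4)*(r^2 + r - 6) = (r - 4)*(r - 2)*(r + 3)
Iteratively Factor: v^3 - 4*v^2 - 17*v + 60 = (v + 4)*(v^2 - 8*v + 15) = (v - 5)*(v + 4)*(v - 3)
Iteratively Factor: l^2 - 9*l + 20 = (l - 5)*(l - 4)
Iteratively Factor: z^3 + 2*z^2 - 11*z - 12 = (z + 1)*(z^2 + z - 12) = (z - 3)*(z + 1)*(z + 4)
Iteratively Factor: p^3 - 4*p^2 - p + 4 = (p - 1)*(p^2 - 3*p - 4) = (p - 4)*(p - 1)*(p + 1)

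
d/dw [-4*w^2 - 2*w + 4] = -8*w - 2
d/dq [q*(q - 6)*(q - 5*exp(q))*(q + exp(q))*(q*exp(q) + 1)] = q*(q - 6)*(q + 1)*(q - 5*exp(q))*(q + exp(q))*exp(q) + q*(q - 6)*(q - 5*exp(q))*(q*exp(q) + 1)*(exp(q) + 1) - q*(q - 6)*(q + exp(q))*(q*exp(q) + 1)*(5*exp(q) - 1) + q*(q - 5*exp(q))*(q + exp(q))*(q*exp(q) + 1) + (q - 6)*(q - 5*exp(q))*(q + exp(q))*(q*exp(q) + 1)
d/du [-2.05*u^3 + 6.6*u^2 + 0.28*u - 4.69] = -6.15*u^2 + 13.2*u + 0.28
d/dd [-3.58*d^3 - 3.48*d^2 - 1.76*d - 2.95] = -10.74*d^2 - 6.96*d - 1.76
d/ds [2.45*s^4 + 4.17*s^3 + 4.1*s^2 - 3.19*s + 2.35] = 9.8*s^3 + 12.51*s^2 + 8.2*s - 3.19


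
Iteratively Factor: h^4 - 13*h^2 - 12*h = (h + 1)*(h^3 - h^2 - 12*h) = (h - 4)*(h + 1)*(h^2 + 3*h) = (h - 4)*(h + 1)*(h + 3)*(h)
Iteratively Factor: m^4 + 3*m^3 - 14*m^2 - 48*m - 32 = (m - 4)*(m^3 + 7*m^2 + 14*m + 8) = (m - 4)*(m + 1)*(m^2 + 6*m + 8) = (m - 4)*(m + 1)*(m + 2)*(m + 4)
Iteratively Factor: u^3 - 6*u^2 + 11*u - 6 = (u - 1)*(u^2 - 5*u + 6) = (u - 2)*(u - 1)*(u - 3)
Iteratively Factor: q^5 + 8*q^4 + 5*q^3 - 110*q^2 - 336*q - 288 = (q + 2)*(q^4 + 6*q^3 - 7*q^2 - 96*q - 144) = (q + 2)*(q + 3)*(q^3 + 3*q^2 - 16*q - 48) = (q + 2)*(q + 3)*(q + 4)*(q^2 - q - 12) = (q - 4)*(q + 2)*(q + 3)*(q + 4)*(q + 3)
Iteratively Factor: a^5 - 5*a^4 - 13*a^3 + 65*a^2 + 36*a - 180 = (a - 5)*(a^4 - 13*a^2 + 36) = (a - 5)*(a - 3)*(a^3 + 3*a^2 - 4*a - 12) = (a - 5)*(a - 3)*(a + 3)*(a^2 - 4) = (a - 5)*(a - 3)*(a + 2)*(a + 3)*(a - 2)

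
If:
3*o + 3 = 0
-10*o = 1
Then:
No Solution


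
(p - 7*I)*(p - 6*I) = p^2 - 13*I*p - 42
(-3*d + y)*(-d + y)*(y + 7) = 3*d^2*y + 21*d^2 - 4*d*y^2 - 28*d*y + y^3 + 7*y^2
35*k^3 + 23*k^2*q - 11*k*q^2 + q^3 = (-7*k + q)*(-5*k + q)*(k + q)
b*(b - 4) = b^2 - 4*b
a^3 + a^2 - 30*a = a*(a - 5)*(a + 6)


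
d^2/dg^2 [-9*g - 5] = 0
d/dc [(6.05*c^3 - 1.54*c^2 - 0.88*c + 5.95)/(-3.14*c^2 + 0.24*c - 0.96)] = (-18.997*c^4 + 2.904*c^3 - 20.5568*c^2 + 40.3228*c - 0.5832)/(9.8596*c^4 - 1.5072*c^3 + 6.0864*c^2 - 0.4608*c + 0.9216)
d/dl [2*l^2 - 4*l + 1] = 4*l - 4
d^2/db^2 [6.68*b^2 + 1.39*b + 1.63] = 13.3600000000000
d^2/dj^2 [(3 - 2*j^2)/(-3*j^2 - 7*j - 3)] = 6*(-14*j^3 - 45*j^2 - 63*j - 34)/(27*j^6 + 189*j^5 + 522*j^4 + 721*j^3 + 522*j^2 + 189*j + 27)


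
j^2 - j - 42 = (j - 7)*(j + 6)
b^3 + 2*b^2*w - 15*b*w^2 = b*(b - 3*w)*(b + 5*w)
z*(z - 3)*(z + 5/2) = z^3 - z^2/2 - 15*z/2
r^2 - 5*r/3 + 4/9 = (r - 4/3)*(r - 1/3)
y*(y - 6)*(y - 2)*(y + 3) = y^4 - 5*y^3 - 12*y^2 + 36*y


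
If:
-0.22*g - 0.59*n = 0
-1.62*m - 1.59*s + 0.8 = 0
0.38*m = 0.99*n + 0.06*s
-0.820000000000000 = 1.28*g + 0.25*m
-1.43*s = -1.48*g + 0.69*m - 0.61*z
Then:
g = -0.78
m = 0.72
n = 0.29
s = -0.23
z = 2.17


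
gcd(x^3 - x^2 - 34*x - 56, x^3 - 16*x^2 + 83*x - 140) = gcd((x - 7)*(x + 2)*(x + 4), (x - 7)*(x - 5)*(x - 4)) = x - 7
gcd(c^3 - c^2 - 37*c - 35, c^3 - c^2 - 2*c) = c + 1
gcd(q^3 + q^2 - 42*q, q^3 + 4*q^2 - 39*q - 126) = q^2 + q - 42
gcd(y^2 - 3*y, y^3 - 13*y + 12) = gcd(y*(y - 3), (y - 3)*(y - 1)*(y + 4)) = y - 3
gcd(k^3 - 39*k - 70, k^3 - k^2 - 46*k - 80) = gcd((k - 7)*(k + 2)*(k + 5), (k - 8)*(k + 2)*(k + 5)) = k^2 + 7*k + 10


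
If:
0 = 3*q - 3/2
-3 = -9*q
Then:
No Solution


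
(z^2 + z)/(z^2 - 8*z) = (z + 1)/(z - 8)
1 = 1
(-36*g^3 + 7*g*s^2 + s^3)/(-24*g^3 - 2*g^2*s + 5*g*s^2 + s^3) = (6*g + s)/(4*g + s)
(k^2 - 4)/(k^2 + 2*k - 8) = (k + 2)/(k + 4)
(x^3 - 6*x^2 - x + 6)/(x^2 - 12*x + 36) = (x^2 - 1)/(x - 6)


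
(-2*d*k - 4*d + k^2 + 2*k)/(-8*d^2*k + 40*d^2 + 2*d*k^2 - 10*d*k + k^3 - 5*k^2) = (k + 2)/(4*d*k - 20*d + k^2 - 5*k)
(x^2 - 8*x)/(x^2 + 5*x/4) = 4*(x - 8)/(4*x + 5)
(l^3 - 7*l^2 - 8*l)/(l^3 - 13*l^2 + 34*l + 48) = l/(l - 6)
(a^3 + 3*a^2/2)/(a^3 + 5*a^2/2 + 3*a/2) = a/(a + 1)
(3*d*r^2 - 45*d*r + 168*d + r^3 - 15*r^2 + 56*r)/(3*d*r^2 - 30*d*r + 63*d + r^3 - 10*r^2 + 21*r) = (r - 8)/(r - 3)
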